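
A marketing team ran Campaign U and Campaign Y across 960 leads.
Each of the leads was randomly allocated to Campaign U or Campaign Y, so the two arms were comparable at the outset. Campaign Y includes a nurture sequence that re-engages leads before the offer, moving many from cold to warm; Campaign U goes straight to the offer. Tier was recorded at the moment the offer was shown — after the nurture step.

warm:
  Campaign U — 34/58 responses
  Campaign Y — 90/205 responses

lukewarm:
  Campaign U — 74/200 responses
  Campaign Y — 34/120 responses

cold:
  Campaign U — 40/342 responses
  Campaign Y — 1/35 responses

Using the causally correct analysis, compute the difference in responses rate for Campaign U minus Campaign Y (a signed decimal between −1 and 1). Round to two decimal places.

-0.10

Campaign U is higher inside every engagement tier stratum but Campaign Y is higher in aggregate. Whether to stratify depends on how engagement tier relates to the campaign.
Stratifying would compare campaigns among leads the campaigns themselves sorted into engagement tier groups — a form of selection on an intermediate. The unconditioned pooled rates give the total causal effect.
The causal difference is the pooled difference: 0.247 − 0.347 = -0.101.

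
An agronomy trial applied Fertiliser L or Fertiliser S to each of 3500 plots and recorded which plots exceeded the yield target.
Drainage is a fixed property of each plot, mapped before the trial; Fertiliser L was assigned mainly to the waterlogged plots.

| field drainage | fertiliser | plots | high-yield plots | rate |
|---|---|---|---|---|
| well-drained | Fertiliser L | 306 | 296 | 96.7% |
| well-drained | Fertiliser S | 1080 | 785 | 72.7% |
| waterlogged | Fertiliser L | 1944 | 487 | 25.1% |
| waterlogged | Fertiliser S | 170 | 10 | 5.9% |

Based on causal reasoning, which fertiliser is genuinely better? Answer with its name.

Fertiliser L

The field drainage-specific comparison favours Fertiliser L throughout, but the pooled figures favour Fertiliser S. The question is whether to condition on field drainage.
Since field drainage is a pre-existing factor (not a product of the fertiliser) and it affects the outcome on its own, it is a confounder. The stratified rates, not the pooled rate, identify the causal effect.
Within each level — well-drained: 96.7% vs 72.7%; waterlogged: 25.1% vs 5.9% — Fertiliser L is higher every time.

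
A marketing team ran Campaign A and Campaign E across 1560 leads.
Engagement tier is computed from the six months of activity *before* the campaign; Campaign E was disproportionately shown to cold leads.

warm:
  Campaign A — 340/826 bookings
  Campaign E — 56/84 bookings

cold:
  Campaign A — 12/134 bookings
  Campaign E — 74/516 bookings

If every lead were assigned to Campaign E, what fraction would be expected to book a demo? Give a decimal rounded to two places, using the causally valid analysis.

0.45

Here engagement tier is a common cause — it drives both which campaign a case falls under and the outcome. The crude comparison mixes populations; the stratum-specific rates are the causally relevant ones.
Standardising Campaign E to the population engagement tier mix: 0.583·56/84 + 0.417·74/516 = 0.449.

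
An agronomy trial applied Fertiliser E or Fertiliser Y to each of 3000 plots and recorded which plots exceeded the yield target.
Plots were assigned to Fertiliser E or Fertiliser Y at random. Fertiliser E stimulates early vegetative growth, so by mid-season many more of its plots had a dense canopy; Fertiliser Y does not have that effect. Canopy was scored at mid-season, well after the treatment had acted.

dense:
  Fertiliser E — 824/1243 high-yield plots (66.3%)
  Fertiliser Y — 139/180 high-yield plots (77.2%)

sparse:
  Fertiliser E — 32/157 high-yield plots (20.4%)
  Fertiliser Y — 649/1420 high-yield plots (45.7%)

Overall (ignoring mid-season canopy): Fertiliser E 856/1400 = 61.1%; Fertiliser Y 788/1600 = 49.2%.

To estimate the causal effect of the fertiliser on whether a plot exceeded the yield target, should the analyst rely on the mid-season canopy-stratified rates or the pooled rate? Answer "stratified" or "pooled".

pooled

Mid-season canopy here is a post-treatment variable shaped by the fertiliser; conditioning on it would introduce bias rather than remove it. The overall comparison is the causal one.
Pooled: Fertiliser E 61.1% vs Fertiliser Y 49.2%; Fertiliser E is higher overall.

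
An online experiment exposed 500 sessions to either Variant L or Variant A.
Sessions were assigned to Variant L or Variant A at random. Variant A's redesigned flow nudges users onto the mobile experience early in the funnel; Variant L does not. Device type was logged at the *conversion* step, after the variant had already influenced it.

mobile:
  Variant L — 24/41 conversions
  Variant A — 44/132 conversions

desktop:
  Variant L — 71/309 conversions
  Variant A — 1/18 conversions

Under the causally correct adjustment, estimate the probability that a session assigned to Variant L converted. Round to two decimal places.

0.27

Variant L is higher inside every device type stratum but Variant A is higher in aggregate. Whether to stratify depends on how device type relates to the variant.
Stratifying would compare variants among sessions the variants themselves sorted into device type groups — a form of selection on an intermediate. The unconditioned pooled rates give the total causal effect.
So P(outcome | do(Variant L)) is just the pooled rate for Variant L: 95/350 = 0.271.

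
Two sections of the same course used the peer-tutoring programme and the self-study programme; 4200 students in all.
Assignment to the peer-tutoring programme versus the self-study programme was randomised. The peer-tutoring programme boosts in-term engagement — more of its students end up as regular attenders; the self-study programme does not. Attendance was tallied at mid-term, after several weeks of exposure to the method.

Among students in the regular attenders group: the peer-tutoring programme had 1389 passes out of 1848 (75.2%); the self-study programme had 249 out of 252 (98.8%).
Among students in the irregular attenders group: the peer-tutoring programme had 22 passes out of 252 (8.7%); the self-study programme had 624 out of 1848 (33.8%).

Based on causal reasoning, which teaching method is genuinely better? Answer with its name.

The mid-term attendance-specific comparison favours the self-study programme throughout, but the pooled figures favour the peer-tutoring programme. The question is whether to condition on mid-term attendance.
Mid-term attendance lies on the pathway teaching method → mid-term attendance → outcome, so adjusting for it blocks the indirect effect. For the total causal effect of teaching method, use the unadjusted pooled rates.
Pooled: the peer-tutoring programme 67.2% vs the self-study programme 41.6%; the peer-tutoring programme is higher overall.

the peer-tutoring programme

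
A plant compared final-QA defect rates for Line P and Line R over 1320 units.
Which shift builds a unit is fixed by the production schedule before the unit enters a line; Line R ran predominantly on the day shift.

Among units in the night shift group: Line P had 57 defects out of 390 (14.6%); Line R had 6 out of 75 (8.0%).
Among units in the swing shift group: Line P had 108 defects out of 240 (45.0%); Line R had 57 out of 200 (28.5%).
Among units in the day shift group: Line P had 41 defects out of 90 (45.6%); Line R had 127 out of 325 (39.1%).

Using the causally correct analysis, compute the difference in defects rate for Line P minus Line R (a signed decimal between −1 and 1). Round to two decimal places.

+0.10

The shift-specific comparison favours Line R throughout, but the pooled figures favour Line P. The question is whether to condition on shift.
The imbalance in shift arose from how units were allocated, not from anything the line did; and shift independently affects the outcome. The pooled gap is confounded — condition on shift.
Adjusting over the population distribution of shift: 0.352·(0.146−0.080) + 0.333·(0.450−0.285) + 0.314·(0.456−0.391) = +0.099.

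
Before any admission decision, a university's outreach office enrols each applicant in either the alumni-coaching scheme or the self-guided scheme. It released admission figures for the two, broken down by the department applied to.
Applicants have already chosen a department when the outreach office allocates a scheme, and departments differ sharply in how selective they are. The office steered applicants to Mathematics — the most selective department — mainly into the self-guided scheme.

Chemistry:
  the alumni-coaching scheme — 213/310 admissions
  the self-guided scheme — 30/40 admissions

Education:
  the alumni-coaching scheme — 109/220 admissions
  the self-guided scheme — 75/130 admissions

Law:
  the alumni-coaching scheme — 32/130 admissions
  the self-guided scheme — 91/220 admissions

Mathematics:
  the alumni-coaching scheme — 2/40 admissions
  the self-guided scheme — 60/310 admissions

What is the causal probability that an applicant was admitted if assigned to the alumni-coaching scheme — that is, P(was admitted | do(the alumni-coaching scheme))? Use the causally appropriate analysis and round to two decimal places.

0.37

Within every department level the self-guided scheme has the higher rate, yet pooled the alumni-coaching scheme does — Simpson's reversal.
The imbalance in department arose from how applicants were allocated, not from anything the outreach scheme did; and department independently affects the outcome. The pooled gap is confounded — condition on department.
Standardising the alumni-coaching scheme to the population department mix: 0.250·213/310 + 0.250·109/220 + 0.250·32/130 + 0.250·2/40 = 0.370.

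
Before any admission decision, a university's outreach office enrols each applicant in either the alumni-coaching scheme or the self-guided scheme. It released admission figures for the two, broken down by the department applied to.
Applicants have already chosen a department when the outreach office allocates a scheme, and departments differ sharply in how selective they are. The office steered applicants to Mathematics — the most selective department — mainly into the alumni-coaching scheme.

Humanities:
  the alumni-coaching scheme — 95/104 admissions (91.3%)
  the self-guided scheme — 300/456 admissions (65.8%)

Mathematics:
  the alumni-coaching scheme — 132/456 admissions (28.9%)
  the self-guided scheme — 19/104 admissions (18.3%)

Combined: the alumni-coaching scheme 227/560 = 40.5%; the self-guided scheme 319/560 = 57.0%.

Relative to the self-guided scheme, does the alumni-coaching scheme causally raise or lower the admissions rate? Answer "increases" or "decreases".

Department is set before the outreach scheme has any effect — it is not caused by the outreach scheme — and it independently drives the outcome. That makes it a confounder, so the causal comparison is within department levels.
Within each level — Humanities: 91.3% vs 65.8%; Mathematics: 28.9% vs 18.3% — the alumni-coaching scheme is higher every time.

increases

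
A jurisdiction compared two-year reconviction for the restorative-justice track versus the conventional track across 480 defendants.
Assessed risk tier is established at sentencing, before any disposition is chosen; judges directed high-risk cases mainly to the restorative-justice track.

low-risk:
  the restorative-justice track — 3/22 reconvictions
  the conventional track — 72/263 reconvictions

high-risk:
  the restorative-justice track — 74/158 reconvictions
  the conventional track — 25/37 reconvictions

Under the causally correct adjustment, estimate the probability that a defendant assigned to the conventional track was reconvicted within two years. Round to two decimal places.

0.44

Within every assessed risk tier level the restorative-justice track has the lower rate, yet pooled the conventional track does — Simpson's reversal.
Assessed risk tier is set before the disposition has any effect — it is not caused by the disposition — and it independently drives the outcome. That makes it a confounder, so the causal comparison is within assessed risk tier levels.
Standardising the conventional track to the population assessed risk tier mix: 0.594·72/263 + 0.406·25/37 = 0.437.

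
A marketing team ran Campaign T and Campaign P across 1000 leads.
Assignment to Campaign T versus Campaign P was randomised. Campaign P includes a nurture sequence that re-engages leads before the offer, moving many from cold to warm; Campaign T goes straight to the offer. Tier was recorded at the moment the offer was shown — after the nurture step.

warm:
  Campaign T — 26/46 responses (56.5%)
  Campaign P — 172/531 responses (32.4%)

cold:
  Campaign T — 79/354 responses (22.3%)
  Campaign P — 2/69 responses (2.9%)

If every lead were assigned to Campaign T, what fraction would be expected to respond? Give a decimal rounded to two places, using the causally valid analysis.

0.26

Stratifying would compare campaigns among leads the campaigns themselves sorted into engagement tier groups — a form of selection on an intermediate. The unconditioned pooled rates give the total causal effect.
So P(outcome | do(Campaign T)) is just the pooled rate for Campaign T: 105/400 = 0.263.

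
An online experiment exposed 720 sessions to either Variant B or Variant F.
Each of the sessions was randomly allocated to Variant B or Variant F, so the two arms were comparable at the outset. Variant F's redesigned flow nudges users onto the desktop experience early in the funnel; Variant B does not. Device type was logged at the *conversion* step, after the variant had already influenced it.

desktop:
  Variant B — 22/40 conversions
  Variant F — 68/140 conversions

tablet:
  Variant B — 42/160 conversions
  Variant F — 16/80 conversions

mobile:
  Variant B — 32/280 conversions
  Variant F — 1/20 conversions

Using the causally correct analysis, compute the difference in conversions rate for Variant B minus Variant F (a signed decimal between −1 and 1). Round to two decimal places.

Because the variant influences device type, device type is a post-treatment mediator, not a confounder. Stratifying on it would bias the estimate; the causal effect is the crude pooled difference.
The causal difference is the pooled difference: 0.200 − 0.354 = -0.154.

-0.15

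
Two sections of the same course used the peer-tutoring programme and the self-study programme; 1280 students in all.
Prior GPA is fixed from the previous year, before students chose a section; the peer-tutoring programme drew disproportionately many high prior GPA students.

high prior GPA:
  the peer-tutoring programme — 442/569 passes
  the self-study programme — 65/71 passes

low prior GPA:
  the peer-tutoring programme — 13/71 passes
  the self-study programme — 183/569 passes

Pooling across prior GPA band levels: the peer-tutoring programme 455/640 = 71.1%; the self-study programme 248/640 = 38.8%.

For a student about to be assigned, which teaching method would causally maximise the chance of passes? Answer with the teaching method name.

the self-study programme

Within every prior GPA band level the self-study programme has the higher rate, yet pooled the peer-tutoring programme does — Simpson's reversal.
Prior GPA band is set before the teaching method has any effect — it is not caused by the teaching method — and it independently drives the outcome. That makes it a confounder, so the causal comparison is within prior GPA band levels.
Within each level — high prior GPA: 77.7% vs 91.5%; low prior GPA: 18.3% vs 32.2% — the self-study programme is higher every time.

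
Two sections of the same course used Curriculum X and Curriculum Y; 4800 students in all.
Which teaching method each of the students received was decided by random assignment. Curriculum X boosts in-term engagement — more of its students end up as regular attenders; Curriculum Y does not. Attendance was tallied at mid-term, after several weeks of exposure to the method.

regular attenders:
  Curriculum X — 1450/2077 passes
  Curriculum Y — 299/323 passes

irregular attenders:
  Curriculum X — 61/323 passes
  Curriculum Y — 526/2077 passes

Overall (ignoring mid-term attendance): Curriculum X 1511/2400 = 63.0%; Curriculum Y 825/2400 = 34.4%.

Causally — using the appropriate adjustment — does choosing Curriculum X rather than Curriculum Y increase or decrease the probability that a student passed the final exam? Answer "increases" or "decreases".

Curriculum Y is higher inside every mid-term attendance stratum but Curriculum X is higher in aggregate. Whether to stratify depends on how mid-term attendance relates to the teaching method.
Mid-term attendance lies on the pathway teaching method → mid-term attendance → outcome, so adjusting for it blocks the indirect effect. For the total causal effect of teaching method, use the unadjusted pooled rates.
Pooled: Curriculum X 63.0% vs Curriculum Y 34.4%; Curriculum X is higher overall.

increases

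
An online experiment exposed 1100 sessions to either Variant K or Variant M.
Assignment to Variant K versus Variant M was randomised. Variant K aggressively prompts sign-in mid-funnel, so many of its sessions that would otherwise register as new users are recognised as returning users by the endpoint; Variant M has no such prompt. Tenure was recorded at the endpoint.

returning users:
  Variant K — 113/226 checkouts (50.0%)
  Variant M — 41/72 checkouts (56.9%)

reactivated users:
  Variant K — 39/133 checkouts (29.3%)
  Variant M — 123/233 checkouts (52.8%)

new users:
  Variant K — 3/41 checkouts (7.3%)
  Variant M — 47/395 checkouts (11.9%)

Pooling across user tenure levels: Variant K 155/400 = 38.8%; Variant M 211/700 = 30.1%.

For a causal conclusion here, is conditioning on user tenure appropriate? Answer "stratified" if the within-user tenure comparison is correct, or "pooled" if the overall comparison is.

pooled

User tenure here is a post-treatment variable shaped by the variant; conditioning on it would introduce bias rather than remove it. The overall comparison is the causal one.
Pooled: Variant K 38.8% vs Variant M 30.1%; Variant K is higher overall.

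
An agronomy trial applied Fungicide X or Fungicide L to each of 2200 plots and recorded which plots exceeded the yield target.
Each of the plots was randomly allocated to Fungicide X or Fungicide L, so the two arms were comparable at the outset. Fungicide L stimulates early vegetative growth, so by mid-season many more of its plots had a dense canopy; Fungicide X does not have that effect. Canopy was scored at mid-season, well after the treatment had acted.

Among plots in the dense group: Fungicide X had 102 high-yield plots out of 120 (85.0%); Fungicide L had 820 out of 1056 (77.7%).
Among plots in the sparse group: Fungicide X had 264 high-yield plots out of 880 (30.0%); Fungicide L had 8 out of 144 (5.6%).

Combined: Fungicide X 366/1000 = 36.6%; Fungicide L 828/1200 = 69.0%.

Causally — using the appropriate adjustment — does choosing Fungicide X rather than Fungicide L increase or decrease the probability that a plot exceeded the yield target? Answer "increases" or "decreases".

decreases

Fungicide X is higher inside every mid-season canopy stratum but Fungicide L is higher in aggregate. Whether to stratify depends on how mid-season canopy relates to the fungicide.
Stratifying would compare fungicides among plots the fungicides themselves sorted into mid-season canopy groups — a form of selection on an intermediate. The unconditioned pooled rates give the total causal effect.
Pooled: Fungicide X 36.6% vs Fungicide L 69.0%; Fungicide L is higher overall.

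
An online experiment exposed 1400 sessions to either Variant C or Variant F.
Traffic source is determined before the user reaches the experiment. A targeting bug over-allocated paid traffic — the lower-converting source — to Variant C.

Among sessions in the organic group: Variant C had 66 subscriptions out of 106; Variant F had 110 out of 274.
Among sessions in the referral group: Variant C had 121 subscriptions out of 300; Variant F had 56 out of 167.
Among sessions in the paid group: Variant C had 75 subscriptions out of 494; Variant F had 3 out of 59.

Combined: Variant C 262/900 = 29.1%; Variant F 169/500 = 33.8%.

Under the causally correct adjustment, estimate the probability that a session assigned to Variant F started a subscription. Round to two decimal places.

Within every traffic source level Variant C has the higher rate, yet pooled Variant F does — Simpson's reversal.
Since traffic source is a pre-existing factor (not a product of the variant) and it affects the outcome on its own, it is a confounder. The stratified rates, not the pooled rate, identify the causal effect.
Standardising Variant F to the population traffic source mix: 0.271·110/274 + 0.334·56/167 + 0.395·3/59 = 0.241.

0.24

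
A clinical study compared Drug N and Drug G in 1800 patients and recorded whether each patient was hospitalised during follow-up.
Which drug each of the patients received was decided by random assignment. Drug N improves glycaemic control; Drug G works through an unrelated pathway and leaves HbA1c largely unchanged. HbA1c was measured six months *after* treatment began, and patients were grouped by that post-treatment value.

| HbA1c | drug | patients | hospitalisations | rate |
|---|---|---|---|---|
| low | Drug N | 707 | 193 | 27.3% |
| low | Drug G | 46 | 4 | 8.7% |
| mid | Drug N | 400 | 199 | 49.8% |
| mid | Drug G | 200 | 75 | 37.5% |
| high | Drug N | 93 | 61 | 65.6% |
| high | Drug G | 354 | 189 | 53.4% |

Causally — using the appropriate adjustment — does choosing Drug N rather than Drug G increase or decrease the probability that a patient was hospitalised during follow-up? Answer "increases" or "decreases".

decreases

Stratifying would compare drugs among patients the drugs themselves sorted into HbA1c groups — a form of selection on an intermediate. The unconditioned pooled rates give the total causal effect.
Pooled: Drug N 37.8% vs Drug G 44.7%; Drug N is lower overall.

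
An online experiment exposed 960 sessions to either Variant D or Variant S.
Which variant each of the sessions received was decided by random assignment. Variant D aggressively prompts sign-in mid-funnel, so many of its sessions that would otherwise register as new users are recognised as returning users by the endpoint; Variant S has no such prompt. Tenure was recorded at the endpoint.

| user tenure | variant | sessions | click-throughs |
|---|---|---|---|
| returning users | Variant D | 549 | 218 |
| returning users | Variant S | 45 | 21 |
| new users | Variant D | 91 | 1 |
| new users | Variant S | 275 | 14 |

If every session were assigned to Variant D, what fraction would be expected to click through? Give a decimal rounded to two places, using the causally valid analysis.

0.34

User tenure here is a post-treatment variable shaped by the variant; conditioning on it would introduce bias rather than remove it. The overall comparison is the causal one.
So P(outcome | do(Variant D)) is just the pooled rate for Variant D: 219/640 = 0.342.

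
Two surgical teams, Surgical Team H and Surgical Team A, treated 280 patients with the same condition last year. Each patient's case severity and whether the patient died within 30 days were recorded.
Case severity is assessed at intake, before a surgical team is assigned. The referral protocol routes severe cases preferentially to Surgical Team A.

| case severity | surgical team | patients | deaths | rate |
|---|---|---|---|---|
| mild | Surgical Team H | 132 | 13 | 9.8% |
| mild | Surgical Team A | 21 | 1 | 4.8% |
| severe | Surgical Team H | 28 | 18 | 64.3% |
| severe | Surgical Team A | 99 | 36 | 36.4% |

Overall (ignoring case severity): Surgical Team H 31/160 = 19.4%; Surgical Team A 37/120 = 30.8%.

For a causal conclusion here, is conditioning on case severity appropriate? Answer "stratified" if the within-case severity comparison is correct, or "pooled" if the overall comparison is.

stratified

The stratified and pooled comparisons disagree (Surgical Team A wins within each case severity; Surgical Team H wins overall), so the answer turns on the causal role of case severity.
Case severity differs across surgical teams for reasons unrelated to any effect of the surgical team itself, and it separately predicts the outcome — a classic confounder. We must compare within case severity levels.
Within each level — mild: 9.8% vs 4.8%; severe: 64.3% vs 36.4% — Surgical Team A is lower every time.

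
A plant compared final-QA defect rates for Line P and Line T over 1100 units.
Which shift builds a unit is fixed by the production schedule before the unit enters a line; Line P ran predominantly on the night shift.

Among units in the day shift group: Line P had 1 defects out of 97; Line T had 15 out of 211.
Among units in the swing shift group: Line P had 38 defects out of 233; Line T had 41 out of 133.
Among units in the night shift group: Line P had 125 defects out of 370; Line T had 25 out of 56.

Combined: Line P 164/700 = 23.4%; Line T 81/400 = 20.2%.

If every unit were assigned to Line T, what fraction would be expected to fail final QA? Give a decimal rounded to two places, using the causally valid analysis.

0.30

Within every shift level Line P has the lower rate, yet pooled Line T does — Simpson's reversal.
Shift satisfies the back-door criterion: it is not a descendant of the line, and it blocks the spurious path from line to outcome. Adjusting for it (i.e., using the within-shift rates) gives the causal effect.
Standardising Line T to the population shift mix: 0.280·15/211 + 0.333·41/133 + 0.387·25/56 = 0.295.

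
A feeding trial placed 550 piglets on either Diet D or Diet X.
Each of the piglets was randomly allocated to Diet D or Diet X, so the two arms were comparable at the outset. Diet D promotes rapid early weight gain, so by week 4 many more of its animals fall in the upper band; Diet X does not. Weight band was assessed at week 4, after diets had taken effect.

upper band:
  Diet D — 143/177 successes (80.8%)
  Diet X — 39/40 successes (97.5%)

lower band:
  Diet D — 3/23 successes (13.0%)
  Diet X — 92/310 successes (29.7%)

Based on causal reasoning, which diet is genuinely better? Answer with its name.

Diet D

Week-4 weight band here is a post-treatment variable shaped by the diet; conditioning on it would introduce bias rather than remove it. The overall comparison is the causal one.
Pooled: Diet D 73.0% vs Diet X 37.4%; Diet D is higher overall.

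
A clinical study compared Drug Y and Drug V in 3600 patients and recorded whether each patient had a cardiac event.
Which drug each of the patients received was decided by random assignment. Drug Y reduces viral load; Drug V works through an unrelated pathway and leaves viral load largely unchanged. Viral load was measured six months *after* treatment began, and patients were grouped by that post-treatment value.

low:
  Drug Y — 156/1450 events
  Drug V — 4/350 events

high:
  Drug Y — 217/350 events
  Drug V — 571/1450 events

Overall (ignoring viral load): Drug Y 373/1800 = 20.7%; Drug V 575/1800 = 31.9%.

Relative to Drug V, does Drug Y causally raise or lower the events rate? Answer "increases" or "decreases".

decreases

Stratifying would compare drugs among patients the drugs themselves sorted into viral load groups — a form of selection on an intermediate. The unconditioned pooled rates give the total causal effect.
Pooled: Drug Y 20.7% vs Drug V 31.9%; Drug Y is lower overall.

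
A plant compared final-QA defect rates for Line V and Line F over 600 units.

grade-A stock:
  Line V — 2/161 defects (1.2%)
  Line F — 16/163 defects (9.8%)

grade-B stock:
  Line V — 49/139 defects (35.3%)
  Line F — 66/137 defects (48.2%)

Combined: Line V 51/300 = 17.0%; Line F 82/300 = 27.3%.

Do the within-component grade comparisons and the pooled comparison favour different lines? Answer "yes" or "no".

no

Within each component grade level (grade-A stock 1.2% vs 9.8%; grade-B stock 35.3% vs 48.2%), Line V has the lower rate every time. Pooled: 17.0% vs 27.3% — Line V has the lower rate overall. They agree.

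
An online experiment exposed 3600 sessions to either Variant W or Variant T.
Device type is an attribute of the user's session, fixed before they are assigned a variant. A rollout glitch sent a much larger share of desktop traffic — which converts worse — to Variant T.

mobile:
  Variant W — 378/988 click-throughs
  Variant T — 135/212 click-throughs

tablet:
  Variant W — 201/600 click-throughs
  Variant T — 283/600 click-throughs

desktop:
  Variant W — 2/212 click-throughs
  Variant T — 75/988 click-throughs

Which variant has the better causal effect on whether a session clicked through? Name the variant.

Variant T

Device type differs across variants for reasons unrelated to any effect of the variant itself, and it separately predicts the outcome — a classic confounder. We must compare within device type levels.
Within each level — mobile: 38.3% vs 63.7%; tablet: 33.5% vs 47.2%; desktop: 0.9% vs 7.6% — Variant T is higher every time.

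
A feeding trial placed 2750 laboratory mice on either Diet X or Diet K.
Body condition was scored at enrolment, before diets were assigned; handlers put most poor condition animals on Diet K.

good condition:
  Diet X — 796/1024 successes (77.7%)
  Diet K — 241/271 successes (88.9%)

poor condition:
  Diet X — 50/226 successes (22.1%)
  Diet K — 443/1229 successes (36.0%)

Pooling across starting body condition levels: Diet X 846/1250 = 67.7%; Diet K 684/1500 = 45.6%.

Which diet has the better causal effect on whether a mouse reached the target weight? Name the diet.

Starting body condition differs across diets for reasons unrelated to any effect of the diet itself, and it separately predicts the outcome — a classic confounder. We must compare within starting body condition levels.
Within each level — good condition: 77.7% vs 88.9%; poor condition: 22.1% vs 36.0% — Diet K is higher every time.

Diet K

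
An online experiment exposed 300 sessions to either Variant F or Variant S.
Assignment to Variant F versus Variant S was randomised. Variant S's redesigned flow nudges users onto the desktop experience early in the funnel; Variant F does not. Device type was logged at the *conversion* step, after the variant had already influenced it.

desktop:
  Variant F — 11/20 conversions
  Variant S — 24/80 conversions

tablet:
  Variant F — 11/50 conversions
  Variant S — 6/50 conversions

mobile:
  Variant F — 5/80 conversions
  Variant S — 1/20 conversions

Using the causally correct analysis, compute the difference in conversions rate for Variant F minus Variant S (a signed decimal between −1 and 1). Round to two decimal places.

-0.03

The device type-specific comparison favours Variant F throughout, but the pooled figures favour Variant S. The question is whether to condition on device type.
Device type here is a post-treatment variable shaped by the variant; conditioning on it would introduce bias rather than remove it. The overall comparison is the causal one.
The causal difference is the pooled difference: 0.180 − 0.207 = -0.027.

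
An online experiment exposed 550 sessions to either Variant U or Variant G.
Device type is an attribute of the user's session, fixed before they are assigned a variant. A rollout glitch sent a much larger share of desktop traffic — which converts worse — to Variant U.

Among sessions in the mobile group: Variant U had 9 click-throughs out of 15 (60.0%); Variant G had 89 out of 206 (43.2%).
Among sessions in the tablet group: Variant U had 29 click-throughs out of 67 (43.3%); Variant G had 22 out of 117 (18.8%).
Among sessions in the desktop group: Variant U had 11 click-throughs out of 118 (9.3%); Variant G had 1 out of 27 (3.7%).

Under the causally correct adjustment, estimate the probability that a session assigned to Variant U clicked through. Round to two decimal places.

Since device type is a pre-existing factor (not a product of the variant) and it affects the outcome on its own, it is a confounder. The stratified rates, not the pooled rate, identify the causal effect.
Standardising Variant U to the population device type mix: 0.402·9/15 + 0.335·29/67 + 0.264·11/118 = 0.410.

0.41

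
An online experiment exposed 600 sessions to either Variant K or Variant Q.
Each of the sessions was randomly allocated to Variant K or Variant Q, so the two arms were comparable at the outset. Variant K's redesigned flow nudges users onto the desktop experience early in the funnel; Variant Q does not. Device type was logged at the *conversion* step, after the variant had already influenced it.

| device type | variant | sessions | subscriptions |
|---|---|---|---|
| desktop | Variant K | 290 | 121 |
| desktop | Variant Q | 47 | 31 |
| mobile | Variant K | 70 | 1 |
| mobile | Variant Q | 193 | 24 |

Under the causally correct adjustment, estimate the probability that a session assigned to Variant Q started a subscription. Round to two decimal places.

Within every device type level Variant Q has the higher rate, yet pooled Variant K does — Simpson's reversal.
Device type here is a post-treatment variable shaped by the variant; conditioning on it would introduce bias rather than remove it. The overall comparison is the causal one.
So P(outcome | do(Variant Q)) is just the pooled rate for Variant Q: 55/240 = 0.229.

0.23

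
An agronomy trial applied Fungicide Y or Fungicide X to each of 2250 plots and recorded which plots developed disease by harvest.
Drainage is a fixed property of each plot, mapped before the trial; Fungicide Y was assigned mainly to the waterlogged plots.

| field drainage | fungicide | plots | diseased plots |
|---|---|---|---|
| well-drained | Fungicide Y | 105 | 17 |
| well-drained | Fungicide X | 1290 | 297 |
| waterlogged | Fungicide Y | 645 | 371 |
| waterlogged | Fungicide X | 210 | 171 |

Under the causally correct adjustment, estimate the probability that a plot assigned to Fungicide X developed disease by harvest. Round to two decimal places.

0.45

Within every field drainage level Fungicide Y has the lower rate, yet pooled Fungicide X does — Simpson's reversal.
Nothing the fungicide does changes field drainage; the imbalance is an allocation artefact. With field drainage also predicting the outcome, the pooled figure is confounded, and the within-stratum comparison is the causal one.
Standardising Fungicide X to the population field drainage mix: 0.620·297/1290 + 0.380·171/210 = 0.452.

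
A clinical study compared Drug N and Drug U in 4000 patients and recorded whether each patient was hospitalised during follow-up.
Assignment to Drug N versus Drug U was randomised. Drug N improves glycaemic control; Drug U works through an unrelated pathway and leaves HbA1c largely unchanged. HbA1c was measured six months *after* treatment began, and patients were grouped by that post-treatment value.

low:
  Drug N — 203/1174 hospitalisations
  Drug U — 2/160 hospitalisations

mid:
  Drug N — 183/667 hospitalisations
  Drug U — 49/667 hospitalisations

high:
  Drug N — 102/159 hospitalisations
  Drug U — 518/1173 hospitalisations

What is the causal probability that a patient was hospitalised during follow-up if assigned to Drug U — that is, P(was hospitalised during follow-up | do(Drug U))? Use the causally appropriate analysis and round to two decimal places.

The distribution of HbA1c is itself part of what the drug does — it is an intermediate outcome. Holding it fixed would remove that part of the effect; the total effect is the pooled difference.
So P(outcome | do(Drug U)) is just the pooled rate for Drug U: 569/2000 = 0.284.

0.28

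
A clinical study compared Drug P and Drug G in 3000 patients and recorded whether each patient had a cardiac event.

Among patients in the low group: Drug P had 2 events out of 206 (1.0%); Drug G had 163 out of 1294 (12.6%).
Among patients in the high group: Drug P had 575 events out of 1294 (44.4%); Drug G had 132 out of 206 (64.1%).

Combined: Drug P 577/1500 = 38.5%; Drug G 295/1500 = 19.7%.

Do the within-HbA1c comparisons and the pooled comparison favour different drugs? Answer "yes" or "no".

Within each HbA1c level (low 1.0% vs 12.6%; high 44.4% vs 64.1%), Drug P has the lower rate every time. Pooled: 38.5% vs 19.7% — Drug G has the lower rate overall. The two comparisons disagree.

yes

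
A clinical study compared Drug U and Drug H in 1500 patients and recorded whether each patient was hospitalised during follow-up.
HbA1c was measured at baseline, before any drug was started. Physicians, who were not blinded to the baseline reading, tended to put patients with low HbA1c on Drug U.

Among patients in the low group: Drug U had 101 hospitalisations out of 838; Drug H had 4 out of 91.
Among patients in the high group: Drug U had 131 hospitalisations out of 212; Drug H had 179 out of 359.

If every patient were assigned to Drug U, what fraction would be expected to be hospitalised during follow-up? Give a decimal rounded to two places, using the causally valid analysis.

HbA1c satisfies the back-door criterion: it is not a descendant of the drug, and it blocks the spurious path from drug to outcome. Adjusting for it (i.e., using the within-HbA1c rates) gives the causal effect.
Standardising Drug U to the population HbA1c mix: 0.619·101/838 + 0.381·131/212 = 0.310.

0.31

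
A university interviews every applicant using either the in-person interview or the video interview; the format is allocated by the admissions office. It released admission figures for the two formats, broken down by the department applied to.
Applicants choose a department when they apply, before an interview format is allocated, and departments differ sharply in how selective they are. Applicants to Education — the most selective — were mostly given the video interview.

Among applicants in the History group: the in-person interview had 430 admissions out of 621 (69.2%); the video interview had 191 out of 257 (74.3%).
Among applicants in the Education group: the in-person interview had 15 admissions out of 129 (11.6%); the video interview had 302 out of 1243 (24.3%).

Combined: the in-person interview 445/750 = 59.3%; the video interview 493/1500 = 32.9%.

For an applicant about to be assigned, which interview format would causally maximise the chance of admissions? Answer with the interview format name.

the video interview

Within every department level the video interview has the higher rate, yet pooled the in-person interview does — Simpson's reversal.
Here department is a common cause — it drives both which interview format a case falls under and the outcome. The crude comparison mixes populations; the stratum-specific rates are the causally relevant ones.
Within each level — History: 69.2% vs 74.3%; Education: 11.6% vs 24.3% — the video interview is higher every time.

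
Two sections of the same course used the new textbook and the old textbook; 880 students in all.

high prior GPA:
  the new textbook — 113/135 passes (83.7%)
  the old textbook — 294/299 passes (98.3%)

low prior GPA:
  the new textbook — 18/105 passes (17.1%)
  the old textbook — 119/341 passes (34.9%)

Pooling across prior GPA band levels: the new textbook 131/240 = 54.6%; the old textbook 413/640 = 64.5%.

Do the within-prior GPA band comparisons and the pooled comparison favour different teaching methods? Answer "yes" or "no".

no

Within each prior GPA band level (high prior GPA 83.7% vs 98.3%; low prior GPA 17.1% vs 34.9%), the old textbook has the higher rate every time. Pooled: 54.6% vs 64.5% — the old textbook has the higher rate overall. They agree.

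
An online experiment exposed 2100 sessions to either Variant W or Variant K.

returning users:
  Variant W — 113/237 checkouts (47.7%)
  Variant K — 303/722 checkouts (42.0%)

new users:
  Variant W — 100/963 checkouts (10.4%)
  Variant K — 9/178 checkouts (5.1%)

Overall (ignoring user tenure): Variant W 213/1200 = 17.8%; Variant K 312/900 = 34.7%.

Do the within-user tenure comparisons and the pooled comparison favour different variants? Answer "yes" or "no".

Within each user tenure level (returning users 47.7% vs 42.0%; new users 10.4% vs 5.1%), Variant W has the higher rate every time. Pooled: 17.8% vs 34.7% — Variant K has the higher rate overall. The two comparisons disagree.

yes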